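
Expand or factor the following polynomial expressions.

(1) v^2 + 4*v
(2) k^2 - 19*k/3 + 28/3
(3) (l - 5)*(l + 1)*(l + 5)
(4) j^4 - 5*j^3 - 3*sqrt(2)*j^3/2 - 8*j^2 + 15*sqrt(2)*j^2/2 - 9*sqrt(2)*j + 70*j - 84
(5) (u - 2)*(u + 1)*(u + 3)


(1) = v*(v + 4)
(2) = (k - 4)*(k - 7/3)
(3) = l^3 + l^2 - 25*l - 25
(4) = (j - 3)*(j - 2)*(j - 7*sqrt(2)/2)*(j + 2*sqrt(2))
(5) = u^3 + 2*u^2 - 5*u - 6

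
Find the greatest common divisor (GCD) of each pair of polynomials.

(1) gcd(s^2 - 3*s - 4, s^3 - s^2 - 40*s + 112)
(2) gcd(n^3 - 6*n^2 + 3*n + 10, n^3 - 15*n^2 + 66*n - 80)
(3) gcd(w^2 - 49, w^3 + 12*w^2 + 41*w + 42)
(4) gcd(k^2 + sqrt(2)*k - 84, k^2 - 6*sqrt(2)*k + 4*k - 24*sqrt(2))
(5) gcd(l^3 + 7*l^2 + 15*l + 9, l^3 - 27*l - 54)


(1) = gcd((s - 4)*(s + 1), (s - 4)^2*(s + 7)) = s - 4
(2) = gcd((n - 5)*(n - 2)*(n + 1), (n - 8)*(n - 5)*(n - 2)) = n^2 - 7*n + 10
(3) = gcd((w - 7)*(w + 7), (w + 2)*(w + 3)*(w + 7)) = w + 7
(4) = gcd((k - 6*sqrt(2))*(k + 7*sqrt(2)), (k + 4)*(k - 6*sqrt(2))) = k - 6*sqrt(2)
(5) = l^2 + 6*l + 9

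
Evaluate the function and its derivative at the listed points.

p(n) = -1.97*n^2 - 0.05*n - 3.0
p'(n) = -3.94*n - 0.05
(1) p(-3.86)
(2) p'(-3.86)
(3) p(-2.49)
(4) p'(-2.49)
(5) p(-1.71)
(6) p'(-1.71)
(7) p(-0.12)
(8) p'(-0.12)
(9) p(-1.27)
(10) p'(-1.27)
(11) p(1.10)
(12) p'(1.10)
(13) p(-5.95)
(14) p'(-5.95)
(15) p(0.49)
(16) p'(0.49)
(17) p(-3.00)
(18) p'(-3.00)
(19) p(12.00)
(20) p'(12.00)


(1) = -32.16
(2) = 15.16
(3) = -15.09
(4) = 9.76
(5) = -8.67
(6) = 6.69
(7) = -3.02
(8) = 0.42
(9) = -6.11
(10) = 4.95
(11) = -5.44
(12) = -4.38
(13) = -72.45
(14) = 23.39
(15) = -3.50
(16) = -1.98
(17) = -20.58
(18) = 11.77
(19) = -287.28
(20) = -47.33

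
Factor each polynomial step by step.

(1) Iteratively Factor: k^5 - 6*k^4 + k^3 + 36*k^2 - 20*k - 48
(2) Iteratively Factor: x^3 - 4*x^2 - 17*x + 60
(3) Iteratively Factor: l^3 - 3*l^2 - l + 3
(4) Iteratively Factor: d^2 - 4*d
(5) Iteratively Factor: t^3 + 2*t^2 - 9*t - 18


(1) = (k - 4)*(k^4 - 2*k^3 - 7*k^2 + 8*k + 12) = (k - 4)*(k - 3)*(k^3 + k^2 - 4*k - 4) = (k - 4)*(k - 3)*(k + 1)*(k^2 - 4) = (k - 4)*(k - 3)*(k + 1)*(k + 2)*(k - 2)
(2) = (x - 3)*(x^2 - x - 20) = (x - 5)*(x - 3)*(x + 4)
(3) = (l + 1)*(l^2 - 4*l + 3) = (l - 3)*(l + 1)*(l - 1)
(4) = (d - 4)*(d)
(5) = (t - 3)*(t^2 + 5*t + 6) = (t - 3)*(t + 3)*(t + 2)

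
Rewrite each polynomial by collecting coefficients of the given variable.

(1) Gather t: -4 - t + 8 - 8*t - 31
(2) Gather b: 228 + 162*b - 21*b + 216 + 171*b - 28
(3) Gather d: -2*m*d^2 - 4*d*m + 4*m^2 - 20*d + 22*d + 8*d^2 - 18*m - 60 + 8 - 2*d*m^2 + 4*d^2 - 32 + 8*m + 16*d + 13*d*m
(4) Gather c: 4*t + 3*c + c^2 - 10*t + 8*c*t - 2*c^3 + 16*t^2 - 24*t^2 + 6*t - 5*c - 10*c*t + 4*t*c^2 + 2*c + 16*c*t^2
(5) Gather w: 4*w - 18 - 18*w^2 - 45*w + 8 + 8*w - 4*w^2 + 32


(1) = -9*t - 27
(2) = 312*b + 416
(3) = d^2*(12 - 2*m) + d*(-2*m^2 + 9*m + 18) + 4*m^2 - 10*m - 84
(4) = -2*c^3 + c^2*(4*t + 1) + c*(16*t^2 - 2*t) - 8*t^2
(5) = -22*w^2 - 33*w + 22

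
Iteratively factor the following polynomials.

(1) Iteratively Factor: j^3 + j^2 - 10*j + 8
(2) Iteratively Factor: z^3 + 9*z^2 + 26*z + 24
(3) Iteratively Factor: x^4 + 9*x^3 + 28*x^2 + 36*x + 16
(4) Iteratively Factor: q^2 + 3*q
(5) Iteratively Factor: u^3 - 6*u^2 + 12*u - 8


(1) = (j - 2)*(j^2 + 3*j - 4) = (j - 2)*(j - 1)*(j + 4)
(2) = (z + 2)*(z^2 + 7*z + 12) = (z + 2)*(z + 4)*(z + 3)
(3) = (x + 4)*(x^3 + 5*x^2 + 8*x + 4) = (x + 2)*(x + 4)*(x^2 + 3*x + 2) = (x + 2)^2*(x + 4)*(x + 1)
(4) = (q)*(q + 3)
(5) = (u - 2)*(u^2 - 4*u + 4) = (u - 2)^2*(u - 2)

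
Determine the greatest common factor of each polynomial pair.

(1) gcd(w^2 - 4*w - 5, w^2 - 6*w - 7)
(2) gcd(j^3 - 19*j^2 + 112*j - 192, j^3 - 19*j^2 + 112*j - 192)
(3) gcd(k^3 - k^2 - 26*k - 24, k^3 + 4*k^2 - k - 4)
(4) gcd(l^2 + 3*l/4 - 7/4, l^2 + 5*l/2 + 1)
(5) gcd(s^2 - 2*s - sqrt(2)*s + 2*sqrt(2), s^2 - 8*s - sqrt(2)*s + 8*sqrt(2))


(1) = gcd((w - 5)*(w + 1), (w - 7)*(w + 1)) = w + 1
(2) = j^3 - 19*j^2 + 112*j - 192
(3) = k^2 + 5*k + 4
(4) = 1
(5) = s - sqrt(2)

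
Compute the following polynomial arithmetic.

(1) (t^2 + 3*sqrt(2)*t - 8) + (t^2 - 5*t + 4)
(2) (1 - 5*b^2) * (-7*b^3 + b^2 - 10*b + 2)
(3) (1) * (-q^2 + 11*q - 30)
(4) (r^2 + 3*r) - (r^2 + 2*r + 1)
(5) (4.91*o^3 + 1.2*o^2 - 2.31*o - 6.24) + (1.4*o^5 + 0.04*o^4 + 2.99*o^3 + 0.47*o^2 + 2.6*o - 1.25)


(1) = 2*t^2 - 5*t + 3*sqrt(2)*t - 4
(2) = 35*b^5 - 5*b^4 + 43*b^3 - 9*b^2 - 10*b + 2
(3) = -q^2 + 11*q - 30
(4) = r - 1
(5) = 1.4*o^5 + 0.04*o^4 + 7.9*o^3 + 1.67*o^2 + 0.29*o - 7.49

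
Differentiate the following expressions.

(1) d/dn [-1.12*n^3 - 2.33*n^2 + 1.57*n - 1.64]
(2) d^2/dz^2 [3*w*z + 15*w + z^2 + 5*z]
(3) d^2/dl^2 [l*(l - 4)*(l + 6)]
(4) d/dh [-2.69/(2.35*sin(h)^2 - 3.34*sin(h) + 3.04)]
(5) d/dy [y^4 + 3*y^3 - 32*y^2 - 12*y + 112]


(1) = -3.36*n^2 - 4.66*n + 1.57
(2) = 2
(3) = 6*l + 4
(4) = (12.643*sin(h) - 8.9846)*cos(h)/(2.35*sin(h)^2 - 3.34*sin(h) + 3.04)^2
(5) = 4*y^3 + 9*y^2 - 64*y - 12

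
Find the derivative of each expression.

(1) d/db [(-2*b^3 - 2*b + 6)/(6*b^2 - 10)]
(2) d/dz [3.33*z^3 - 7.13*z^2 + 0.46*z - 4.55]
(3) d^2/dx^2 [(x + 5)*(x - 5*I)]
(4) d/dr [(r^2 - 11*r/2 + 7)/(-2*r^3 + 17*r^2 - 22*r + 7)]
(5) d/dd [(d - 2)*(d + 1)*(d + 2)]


(1) = (-3*b^4 + 18*b^2 - 18*b + 5)/(9*b^4 - 30*b^2 + 25)
(2) = 9.99*z^2 - 14.26*z + 0.46
(3) = 2
(4) = (4*r^4 - 44*r^3 + 227*r^2 - 448*r + 231)/(2*(4*r^6 - 68*r^5 + 377*r^4 - 776*r^3 + 722*r^2 - 308*r + 49))
(5) = 3*d^2 + 2*d - 4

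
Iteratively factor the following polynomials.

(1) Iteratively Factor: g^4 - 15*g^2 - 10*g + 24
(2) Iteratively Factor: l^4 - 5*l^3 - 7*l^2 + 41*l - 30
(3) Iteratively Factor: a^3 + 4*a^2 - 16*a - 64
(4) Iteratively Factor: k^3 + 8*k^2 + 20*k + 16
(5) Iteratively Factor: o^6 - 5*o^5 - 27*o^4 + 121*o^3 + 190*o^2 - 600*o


(1) = (g - 1)*(g^3 + g^2 - 14*g - 24) = (g - 4)*(g - 1)*(g^2 + 5*g + 6) = (g - 4)*(g - 1)*(g + 2)*(g + 3)
(2) = (l - 1)*(l^3 - 4*l^2 - 11*l + 30) = (l - 1)*(l + 3)*(l^2 - 7*l + 10) = (l - 5)*(l - 1)*(l + 3)*(l - 2)
(3) = (a + 4)*(a^2 - 16) = (a + 4)^2*(a - 4)
(4) = (k + 2)*(k^2 + 6*k + 8) = (k + 2)^2*(k + 4)
(5) = (o + 4)*(o^5 - 9*o^4 + 9*o^3 + 85*o^2 - 150*o) = o*(o + 4)*(o^4 - 9*o^3 + 9*o^2 + 85*o - 150) = o*(o - 2)*(o + 4)*(o^3 - 7*o^2 - 5*o + 75) = o*(o - 5)*(o - 2)*(o + 4)*(o^2 - 2*o - 15) = o*(o - 5)*(o - 2)*(o + 3)*(o + 4)*(o - 5)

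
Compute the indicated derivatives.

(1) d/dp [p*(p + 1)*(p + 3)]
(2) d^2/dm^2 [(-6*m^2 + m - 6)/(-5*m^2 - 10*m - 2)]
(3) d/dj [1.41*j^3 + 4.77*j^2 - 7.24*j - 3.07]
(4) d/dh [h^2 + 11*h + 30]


(1) = 3*p^2 + 8*p + 3
(2) = 2*(-325*m^3 + 270*m^2 + 930*m + 584)/(125*m^6 + 750*m^5 + 1650*m^4 + 1600*m^3 + 660*m^2 + 120*m + 8)
(3) = 4.23*j^2 + 9.54*j - 7.24
(4) = 2*h + 11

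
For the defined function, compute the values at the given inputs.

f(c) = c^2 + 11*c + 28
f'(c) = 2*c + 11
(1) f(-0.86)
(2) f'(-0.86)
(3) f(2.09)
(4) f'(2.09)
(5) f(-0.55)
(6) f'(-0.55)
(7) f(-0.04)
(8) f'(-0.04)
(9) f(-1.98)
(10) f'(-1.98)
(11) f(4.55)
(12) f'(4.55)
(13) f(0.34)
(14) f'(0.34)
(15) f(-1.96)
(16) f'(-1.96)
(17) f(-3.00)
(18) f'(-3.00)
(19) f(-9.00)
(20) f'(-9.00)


(1) = 19.28
(2) = 9.28
(3) = 55.36
(4) = 15.18
(5) = 22.25
(6) = 9.90
(7) = 27.56
(8) = 10.92
(9) = 10.14
(10) = 7.04
(11) = 98.75
(12) = 20.10
(13) = 31.86
(14) = 11.68
(15) = 10.28
(16) = 7.08
(17) = 4.00
(18) = 5.00
(19) = 10.00
(20) = -7.00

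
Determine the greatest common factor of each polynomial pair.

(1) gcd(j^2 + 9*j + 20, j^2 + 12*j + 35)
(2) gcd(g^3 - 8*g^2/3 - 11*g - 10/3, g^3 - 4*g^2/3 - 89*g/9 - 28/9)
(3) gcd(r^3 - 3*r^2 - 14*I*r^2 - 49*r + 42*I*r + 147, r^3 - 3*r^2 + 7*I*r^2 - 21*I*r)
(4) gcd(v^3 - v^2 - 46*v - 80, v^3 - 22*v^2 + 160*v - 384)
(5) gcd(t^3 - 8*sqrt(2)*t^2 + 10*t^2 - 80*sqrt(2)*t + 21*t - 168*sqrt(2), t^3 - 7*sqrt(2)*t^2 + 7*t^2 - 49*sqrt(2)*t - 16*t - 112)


(1) = gcd((j + 4)*(j + 5), (j + 5)*(j + 7)) = j + 5
(2) = g + 1/3
(3) = gcd((r - 3)*(r - 7*I)^2, r*(r - 3)*(r + 7*I)) = r - 3
(4) = v - 8
(5) = gcd((t + 3)*(t + 7)*(t - 8*sqrt(2)), (t + 7)*(t - 8*sqrt(2))*(t + sqrt(2))) = t^2 + t*(7 - 8*sqrt(2)) - 56*sqrt(2)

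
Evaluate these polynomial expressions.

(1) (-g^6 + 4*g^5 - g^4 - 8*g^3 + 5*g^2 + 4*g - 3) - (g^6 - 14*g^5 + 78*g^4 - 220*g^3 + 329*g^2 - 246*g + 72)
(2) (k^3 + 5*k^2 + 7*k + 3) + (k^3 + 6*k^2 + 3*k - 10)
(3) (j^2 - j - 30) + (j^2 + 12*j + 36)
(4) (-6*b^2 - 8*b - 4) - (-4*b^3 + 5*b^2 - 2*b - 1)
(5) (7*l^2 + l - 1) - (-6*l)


(1) = -2*g^6 + 18*g^5 - 79*g^4 + 212*g^3 - 324*g^2 + 250*g - 75
(2) = 2*k^3 + 11*k^2 + 10*k - 7
(3) = 2*j^2 + 11*j + 6
(4) = 4*b^3 - 11*b^2 - 6*b - 3
(5) = 7*l^2 + 7*l - 1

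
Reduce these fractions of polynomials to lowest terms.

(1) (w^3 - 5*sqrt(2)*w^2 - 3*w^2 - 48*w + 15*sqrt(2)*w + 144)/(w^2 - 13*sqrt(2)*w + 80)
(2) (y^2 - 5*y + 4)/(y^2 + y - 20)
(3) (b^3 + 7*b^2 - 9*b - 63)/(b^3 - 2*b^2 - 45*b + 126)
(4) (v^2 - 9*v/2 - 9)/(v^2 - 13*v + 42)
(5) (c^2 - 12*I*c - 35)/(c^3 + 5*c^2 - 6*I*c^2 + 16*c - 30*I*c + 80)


(1) = (w^2 + w*(-3 + 3*sqrt(2)) - 9*sqrt(2))/(w - 5*sqrt(2))
(2) = (y - 1)/(y + 5)
(3) = (b + 3)/(b - 6)
(4) = (2*v + 3)/(2*v - 14)
(5) = (c^2 - 12*I*c - 35)/(c^3 + c^2*(5 - 6*I) + c*(16 - 30*I) + 80)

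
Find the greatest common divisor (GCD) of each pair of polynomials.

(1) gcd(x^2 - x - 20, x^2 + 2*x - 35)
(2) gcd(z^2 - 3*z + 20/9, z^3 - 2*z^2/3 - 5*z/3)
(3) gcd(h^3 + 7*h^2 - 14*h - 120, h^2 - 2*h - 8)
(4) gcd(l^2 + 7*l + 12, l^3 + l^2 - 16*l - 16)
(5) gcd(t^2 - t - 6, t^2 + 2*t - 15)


(1) = gcd((x - 5)*(x + 4), (x - 5)*(x + 7)) = x - 5
(2) = z - 5/3
(3) = gcd((h - 4)*(h + 5)*(h + 6), (h - 4)*(h + 2)) = h - 4
(4) = l + 4
(5) = t - 3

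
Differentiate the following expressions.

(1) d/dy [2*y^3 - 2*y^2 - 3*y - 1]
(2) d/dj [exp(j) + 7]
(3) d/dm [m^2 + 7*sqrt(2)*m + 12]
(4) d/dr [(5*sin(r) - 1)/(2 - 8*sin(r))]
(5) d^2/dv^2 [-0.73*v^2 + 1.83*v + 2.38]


(1) = 6*y^2 - 4*y - 3
(2) = exp(j)
(3) = 2*m + 7*sqrt(2)
(4) = cos(r)/(2*(4*sin(r) - 1)^2)
(5) = -1.46000000000000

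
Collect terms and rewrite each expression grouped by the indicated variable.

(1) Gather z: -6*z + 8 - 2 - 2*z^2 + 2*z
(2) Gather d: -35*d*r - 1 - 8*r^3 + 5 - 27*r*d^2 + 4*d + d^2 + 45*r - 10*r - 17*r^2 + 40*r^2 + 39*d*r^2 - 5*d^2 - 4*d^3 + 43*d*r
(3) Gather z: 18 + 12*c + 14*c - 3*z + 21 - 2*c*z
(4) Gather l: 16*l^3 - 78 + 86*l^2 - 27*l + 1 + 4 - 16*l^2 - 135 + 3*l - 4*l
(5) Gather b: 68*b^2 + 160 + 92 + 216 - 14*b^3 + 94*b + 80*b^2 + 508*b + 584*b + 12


(1) = -2*z^2 - 4*z + 6
(2) = -4*d^3 + d^2*(-27*r - 4) + d*(39*r^2 + 8*r + 4) - 8*r^3 + 23*r^2 + 35*r + 4
(3) = 26*c + z*(-2*c - 3) + 39
(4) = 16*l^3 + 70*l^2 - 28*l - 208
(5) = -14*b^3 + 148*b^2 + 1186*b + 480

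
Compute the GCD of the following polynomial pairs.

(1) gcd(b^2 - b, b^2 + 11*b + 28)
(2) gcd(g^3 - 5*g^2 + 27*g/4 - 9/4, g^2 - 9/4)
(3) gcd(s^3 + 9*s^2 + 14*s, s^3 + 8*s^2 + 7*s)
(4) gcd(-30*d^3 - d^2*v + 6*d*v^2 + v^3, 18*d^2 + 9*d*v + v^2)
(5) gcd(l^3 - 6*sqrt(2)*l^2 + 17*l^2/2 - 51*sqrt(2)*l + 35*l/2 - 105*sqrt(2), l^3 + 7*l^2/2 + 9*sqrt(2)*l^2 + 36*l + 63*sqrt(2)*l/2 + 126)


(1) = 1
(2) = gcd((g - 3)*(g - 3/2)*(g - 1/2), (g - 3/2)*(g + 3/2)) = g - 3/2
(3) = s^2 + 7*s
(4) = gcd((-2*d + v)*(3*d + v)*(5*d + v), (3*d + v)*(6*d + v)) = 3*d + v
(5) = l + 7/2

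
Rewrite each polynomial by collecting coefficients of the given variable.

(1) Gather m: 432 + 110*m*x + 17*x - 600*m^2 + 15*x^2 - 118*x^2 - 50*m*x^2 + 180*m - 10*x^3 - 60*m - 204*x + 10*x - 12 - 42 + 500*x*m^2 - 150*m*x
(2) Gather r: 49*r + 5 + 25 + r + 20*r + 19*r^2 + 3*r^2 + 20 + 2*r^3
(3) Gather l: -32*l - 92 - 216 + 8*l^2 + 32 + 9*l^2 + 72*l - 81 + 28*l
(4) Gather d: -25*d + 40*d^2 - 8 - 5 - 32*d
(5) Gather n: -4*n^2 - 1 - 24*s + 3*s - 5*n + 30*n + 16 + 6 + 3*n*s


(1) = m^2*(500*x - 600) + m*(-50*x^2 - 40*x + 120) - 10*x^3 - 103*x^2 - 177*x + 378
(2) = 2*r^3 + 22*r^2 + 70*r + 50
(3) = 17*l^2 + 68*l - 357
(4) = 40*d^2 - 57*d - 13
(5) = -4*n^2 + n*(3*s + 25) - 21*s + 21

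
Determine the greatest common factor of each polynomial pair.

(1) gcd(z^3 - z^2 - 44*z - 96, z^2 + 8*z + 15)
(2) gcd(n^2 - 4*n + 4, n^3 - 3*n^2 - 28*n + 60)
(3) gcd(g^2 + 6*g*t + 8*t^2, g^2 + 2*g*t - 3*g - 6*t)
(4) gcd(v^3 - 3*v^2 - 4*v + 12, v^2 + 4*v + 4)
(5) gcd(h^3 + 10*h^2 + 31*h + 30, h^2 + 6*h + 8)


(1) = gcd((z - 8)*(z + 3)*(z + 4), (z + 3)*(z + 5)) = z + 3
(2) = gcd((n - 2)^2, (n - 6)*(n - 2)*(n + 5)) = n - 2
(3) = gcd((g + 2*t)*(g + 4*t), (g - 3)*(g + 2*t)) = g + 2*t
(4) = gcd((v - 3)*(v - 2)*(v + 2), (v + 2)^2) = v + 2
(5) = gcd((h + 2)*(h + 3)*(h + 5), (h + 2)*(h + 4)) = h + 2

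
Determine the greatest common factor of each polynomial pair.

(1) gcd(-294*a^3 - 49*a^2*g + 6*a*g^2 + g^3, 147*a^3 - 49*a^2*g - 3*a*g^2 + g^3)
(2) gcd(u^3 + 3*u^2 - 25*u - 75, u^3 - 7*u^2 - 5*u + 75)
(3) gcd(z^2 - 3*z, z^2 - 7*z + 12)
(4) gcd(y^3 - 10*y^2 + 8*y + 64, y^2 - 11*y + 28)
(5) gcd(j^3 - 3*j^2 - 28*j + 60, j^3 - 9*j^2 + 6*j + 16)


(1) = gcd((-7*a + g)*(6*a + g)*(7*a + g), (-7*a + g)*(-3*a + g)*(7*a + g)) = 49*a^2 - g^2
(2) = gcd((u - 5)*(u + 3)*(u + 5), (u - 5)^2*(u + 3)) = u^2 - 2*u - 15
(3) = gcd(z*(z - 3), (z - 4)*(z - 3)) = z - 3
(4) = gcd((y - 8)*(y - 4)*(y + 2), (y - 7)*(y - 4)) = y - 4
(5) = gcd((j - 6)*(j - 2)*(j + 5), (j - 8)*(j - 2)*(j + 1)) = j - 2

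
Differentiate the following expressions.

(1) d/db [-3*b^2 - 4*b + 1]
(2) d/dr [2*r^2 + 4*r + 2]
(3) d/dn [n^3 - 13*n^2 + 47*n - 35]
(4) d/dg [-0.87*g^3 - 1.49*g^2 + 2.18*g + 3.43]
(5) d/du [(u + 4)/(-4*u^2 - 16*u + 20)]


(1) = -6*b - 4
(2) = 4*r + 4
(3) = 3*n^2 - 26*n + 47
(4) = -2.61*g^2 - 2.98*g + 2.18
(5) = (-u^2 - 4*u + 2*(u + 2)*(u + 4) + 5)/(4*(u^2 + 4*u - 5)^2)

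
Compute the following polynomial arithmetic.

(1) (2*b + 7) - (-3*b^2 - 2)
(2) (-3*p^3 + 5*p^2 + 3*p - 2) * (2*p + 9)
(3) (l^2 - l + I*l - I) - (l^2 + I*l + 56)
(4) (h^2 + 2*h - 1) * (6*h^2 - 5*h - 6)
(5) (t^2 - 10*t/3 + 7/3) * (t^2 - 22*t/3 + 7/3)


(1) = 3*b^2 + 2*b + 9
(2) = -6*p^4 - 17*p^3 + 51*p^2 + 23*p - 18
(3) = -l - 56 - I
(4) = 6*h^4 + 7*h^3 - 22*h^2 - 7*h + 6
(5) = t^4 - 32*t^3/3 + 262*t^2/9 - 224*t/9 + 49/9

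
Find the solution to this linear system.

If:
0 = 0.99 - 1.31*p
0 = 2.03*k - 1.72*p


Then:
k = 0.64
p = 0.76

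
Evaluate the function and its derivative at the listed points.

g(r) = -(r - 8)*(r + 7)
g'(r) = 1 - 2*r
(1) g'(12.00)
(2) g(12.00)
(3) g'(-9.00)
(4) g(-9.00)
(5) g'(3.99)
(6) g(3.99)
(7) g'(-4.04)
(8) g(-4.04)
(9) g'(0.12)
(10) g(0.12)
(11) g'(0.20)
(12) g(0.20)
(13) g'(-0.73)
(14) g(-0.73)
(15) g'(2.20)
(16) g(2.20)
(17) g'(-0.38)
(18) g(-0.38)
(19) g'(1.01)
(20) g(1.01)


(1) = -23.00
(2) = -76.00
(3) = 19.00
(4) = -34.00
(5) = -6.98
(6) = 44.07
(7) = 9.08
(8) = 35.64
(9) = 0.76
(10) = 56.11
(11) = 0.60
(12) = 56.16
(13) = 2.46
(14) = 54.74
(15) = -3.40
(16) = 53.36
(17) = 1.76
(18) = 55.48
(19) = -1.02
(20) = 55.99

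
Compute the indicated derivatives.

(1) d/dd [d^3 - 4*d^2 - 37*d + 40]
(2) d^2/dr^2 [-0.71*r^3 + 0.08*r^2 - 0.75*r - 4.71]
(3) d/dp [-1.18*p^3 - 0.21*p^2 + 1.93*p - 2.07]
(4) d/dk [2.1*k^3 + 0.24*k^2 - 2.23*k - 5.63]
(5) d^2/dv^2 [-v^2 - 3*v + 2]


(1) = 3*d^2 - 8*d - 37
(2) = 0.16 - 4.26*r
(3) = -3.54*p^2 - 0.42*p + 1.93
(4) = 6.3*k^2 + 0.48*k - 2.23
(5) = -2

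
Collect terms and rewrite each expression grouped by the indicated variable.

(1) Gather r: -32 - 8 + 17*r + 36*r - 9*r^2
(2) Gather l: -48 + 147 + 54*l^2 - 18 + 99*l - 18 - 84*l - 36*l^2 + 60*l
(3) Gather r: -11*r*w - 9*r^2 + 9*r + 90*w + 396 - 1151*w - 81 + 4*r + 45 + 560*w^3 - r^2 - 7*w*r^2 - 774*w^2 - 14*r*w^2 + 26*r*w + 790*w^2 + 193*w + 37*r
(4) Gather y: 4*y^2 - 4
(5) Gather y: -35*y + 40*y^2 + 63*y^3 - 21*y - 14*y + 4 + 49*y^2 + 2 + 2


(1) = -9*r^2 + 53*r - 40
(2) = 18*l^2 + 75*l + 63
(3) = r^2*(-7*w - 10) + r*(-14*w^2 + 15*w + 50) + 560*w^3 + 16*w^2 - 868*w + 360
(4) = 4*y^2 - 4
(5) = 63*y^3 + 89*y^2 - 70*y + 8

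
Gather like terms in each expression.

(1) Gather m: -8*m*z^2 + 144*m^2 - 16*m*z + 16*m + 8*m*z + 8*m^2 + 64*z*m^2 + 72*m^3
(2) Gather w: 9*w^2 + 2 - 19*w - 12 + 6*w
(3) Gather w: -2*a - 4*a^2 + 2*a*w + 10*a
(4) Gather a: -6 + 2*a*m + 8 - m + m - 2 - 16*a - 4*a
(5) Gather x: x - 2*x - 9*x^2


(1) = 72*m^3 + m^2*(64*z + 152) + m*(-8*z^2 - 8*z + 16)
(2) = 9*w^2 - 13*w - 10
(3) = -4*a^2 + 2*a*w + 8*a
(4) = a*(2*m - 20)
(5) = -9*x^2 - x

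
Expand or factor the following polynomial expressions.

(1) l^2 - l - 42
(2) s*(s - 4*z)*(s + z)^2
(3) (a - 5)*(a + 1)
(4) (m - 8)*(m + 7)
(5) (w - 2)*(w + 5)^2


(1) = (l - 7)*(l + 6)
(2) = s^4 - 2*s^3*z - 7*s^2*z^2 - 4*s*z^3
(3) = a^2 - 4*a - 5
(4) = m^2 - m - 56
(5) = w^3 + 8*w^2 + 5*w - 50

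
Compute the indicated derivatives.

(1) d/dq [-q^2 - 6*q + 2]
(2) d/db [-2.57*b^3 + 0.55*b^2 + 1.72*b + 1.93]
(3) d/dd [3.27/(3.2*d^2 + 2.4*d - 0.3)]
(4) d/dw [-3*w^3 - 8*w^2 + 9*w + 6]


(1) = -2*q - 6
(2) = -7.71*b^2 + 1.1*b + 1.72
(3) = (-20.928*d - 7.848)/(3.2*d^2 + 2.4*d - 0.3)^2
(4) = -9*w^2 - 16*w + 9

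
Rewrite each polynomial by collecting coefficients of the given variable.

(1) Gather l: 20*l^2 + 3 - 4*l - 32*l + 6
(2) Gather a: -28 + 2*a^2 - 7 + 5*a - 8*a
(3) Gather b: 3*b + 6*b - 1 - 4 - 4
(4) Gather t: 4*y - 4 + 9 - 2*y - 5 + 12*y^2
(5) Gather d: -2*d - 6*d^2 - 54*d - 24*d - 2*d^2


(1) = 20*l^2 - 36*l + 9
(2) = 2*a^2 - 3*a - 35
(3) = 9*b - 9
(4) = 12*y^2 + 2*y
(5) = -8*d^2 - 80*d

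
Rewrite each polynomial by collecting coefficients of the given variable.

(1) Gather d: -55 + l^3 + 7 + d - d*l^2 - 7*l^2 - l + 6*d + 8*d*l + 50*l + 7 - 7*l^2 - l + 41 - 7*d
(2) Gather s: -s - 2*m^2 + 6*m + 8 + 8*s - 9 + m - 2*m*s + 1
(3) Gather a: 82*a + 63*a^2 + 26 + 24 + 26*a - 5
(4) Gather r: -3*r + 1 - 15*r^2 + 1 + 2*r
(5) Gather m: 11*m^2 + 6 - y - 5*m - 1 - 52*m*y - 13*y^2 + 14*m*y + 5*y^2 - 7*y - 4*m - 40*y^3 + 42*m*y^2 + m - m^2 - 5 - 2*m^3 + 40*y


(1) = d*(-l^2 + 8*l) + l^3 - 14*l^2 + 48*l
(2) = -2*m^2 + 7*m + s*(7 - 2*m)
(3) = 63*a^2 + 108*a + 45
(4) = -15*r^2 - r + 2
(5) = -2*m^3 + 10*m^2 + m*(42*y^2 - 38*y - 8) - 40*y^3 - 8*y^2 + 32*y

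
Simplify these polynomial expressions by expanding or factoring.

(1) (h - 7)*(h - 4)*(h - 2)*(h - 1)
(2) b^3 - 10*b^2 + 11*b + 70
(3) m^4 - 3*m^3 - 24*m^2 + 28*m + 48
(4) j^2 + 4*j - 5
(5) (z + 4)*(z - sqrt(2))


(1) = h^4 - 14*h^3 + 63*h^2 - 106*h + 56
(2) = (b - 7)*(b - 5)*(b + 2)
(3) = (m - 6)*(m - 2)*(m + 1)*(m + 4)
(4) = (j - 1)*(j + 5)
(5) = z^2 - sqrt(2)*z + 4*z - 4*sqrt(2)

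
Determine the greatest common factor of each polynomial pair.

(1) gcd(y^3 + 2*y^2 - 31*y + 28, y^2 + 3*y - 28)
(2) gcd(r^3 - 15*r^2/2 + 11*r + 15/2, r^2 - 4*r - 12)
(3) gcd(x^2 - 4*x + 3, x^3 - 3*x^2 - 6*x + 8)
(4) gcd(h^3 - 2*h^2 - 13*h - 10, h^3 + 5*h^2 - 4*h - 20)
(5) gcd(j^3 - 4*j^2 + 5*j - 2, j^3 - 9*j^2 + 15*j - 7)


(1) = y^2 + 3*y - 28
(2) = 1
(3) = x - 1
(4) = h + 2
(5) = gcd((j - 2)*(j - 1)^2, (j - 7)*(j - 1)^2) = j^2 - 2*j + 1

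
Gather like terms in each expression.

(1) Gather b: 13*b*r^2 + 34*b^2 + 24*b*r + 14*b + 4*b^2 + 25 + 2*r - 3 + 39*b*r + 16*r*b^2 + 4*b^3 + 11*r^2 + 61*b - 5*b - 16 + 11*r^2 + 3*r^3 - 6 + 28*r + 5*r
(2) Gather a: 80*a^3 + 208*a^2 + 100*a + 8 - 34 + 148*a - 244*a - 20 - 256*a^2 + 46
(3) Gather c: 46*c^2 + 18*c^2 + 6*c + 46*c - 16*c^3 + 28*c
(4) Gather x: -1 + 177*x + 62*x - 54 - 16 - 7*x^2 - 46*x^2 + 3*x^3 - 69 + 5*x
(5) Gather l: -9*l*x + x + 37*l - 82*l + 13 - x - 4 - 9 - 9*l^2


(1) = 4*b^3 + b^2*(16*r + 38) + b*(13*r^2 + 63*r + 70) + 3*r^3 + 22*r^2 + 35*r
(2) = 80*a^3 - 48*a^2 + 4*a
(3) = -16*c^3 + 64*c^2 + 80*c
(4) = 3*x^3 - 53*x^2 + 244*x - 140
(5) = -9*l^2 + l*(-9*x - 45)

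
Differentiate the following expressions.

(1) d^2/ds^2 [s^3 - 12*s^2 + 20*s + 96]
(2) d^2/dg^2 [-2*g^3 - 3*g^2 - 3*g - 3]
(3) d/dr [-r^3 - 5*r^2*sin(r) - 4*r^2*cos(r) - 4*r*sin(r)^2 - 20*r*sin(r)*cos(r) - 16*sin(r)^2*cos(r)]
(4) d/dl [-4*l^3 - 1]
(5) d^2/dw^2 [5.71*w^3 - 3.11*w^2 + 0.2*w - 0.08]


(1) = 6*s - 24
(2) = -12*g - 6
(3) = 4*r^2*sin(r) - 5*r^2*cos(r) - 3*r^2 - 10*r*sin(r) - 4*r*sin(2*r) - 8*r*cos(r) - 20*r*cos(2*r) + 4*sin(r) - 10*sin(2*r) - 12*sin(3*r) + 2*cos(2*r) - 2
(4) = -12*l^2
(5) = 34.26*w - 6.22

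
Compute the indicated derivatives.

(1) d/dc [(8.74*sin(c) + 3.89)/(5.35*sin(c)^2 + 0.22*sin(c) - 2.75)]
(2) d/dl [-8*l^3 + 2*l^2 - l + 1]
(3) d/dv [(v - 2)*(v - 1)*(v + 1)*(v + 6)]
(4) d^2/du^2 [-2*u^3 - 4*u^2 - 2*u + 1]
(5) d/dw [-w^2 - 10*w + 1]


(1) = (-41.623*sin(c) + 23.3795*cos(2*c) - 48.2703)*cos(c)/(5.35*sin(c)^2 + 0.22*sin(c) - 2.75)^2
(2) = -24*l^2 + 4*l - 1
(3) = 4*v^3 + 12*v^2 - 26*v - 4
(4) = -12*u - 8
(5) = -2*w - 10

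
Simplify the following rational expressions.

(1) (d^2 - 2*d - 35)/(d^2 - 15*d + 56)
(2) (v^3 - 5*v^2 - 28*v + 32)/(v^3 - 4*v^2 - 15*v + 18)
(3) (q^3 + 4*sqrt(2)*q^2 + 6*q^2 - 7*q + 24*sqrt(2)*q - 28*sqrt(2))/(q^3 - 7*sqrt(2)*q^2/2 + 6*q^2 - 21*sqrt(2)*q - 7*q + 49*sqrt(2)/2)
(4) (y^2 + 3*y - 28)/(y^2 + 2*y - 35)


(1) = (d + 5)/(d - 8)
(2) = (v^2 - 4*v - 32)/(v^2 - 3*v - 18)
(3) = (2*q + 8*sqrt(2))/(2*q - 7*sqrt(2))
(4) = (y - 4)/(y - 5)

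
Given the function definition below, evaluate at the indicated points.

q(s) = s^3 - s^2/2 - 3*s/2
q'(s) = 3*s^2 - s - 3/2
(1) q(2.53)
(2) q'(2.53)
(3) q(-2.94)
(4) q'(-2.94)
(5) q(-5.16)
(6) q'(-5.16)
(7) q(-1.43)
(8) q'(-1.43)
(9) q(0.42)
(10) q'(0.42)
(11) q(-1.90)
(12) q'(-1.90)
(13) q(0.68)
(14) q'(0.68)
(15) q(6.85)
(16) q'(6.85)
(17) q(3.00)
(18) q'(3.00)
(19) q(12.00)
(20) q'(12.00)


(1) = 9.20
(2) = 15.17
(3) = -25.32
(4) = 27.37
(5) = -142.96
(6) = 83.54
(7) = -1.80
(8) = 6.06
(9) = -0.64
(10) = -1.39
(11) = -5.81
(12) = 11.23
(13) = -0.94
(14) = -0.79
(15) = 287.68
(16) = 132.42
(17) = 18.00
(18) = 22.50
(19) = 1638.00
(20) = 418.50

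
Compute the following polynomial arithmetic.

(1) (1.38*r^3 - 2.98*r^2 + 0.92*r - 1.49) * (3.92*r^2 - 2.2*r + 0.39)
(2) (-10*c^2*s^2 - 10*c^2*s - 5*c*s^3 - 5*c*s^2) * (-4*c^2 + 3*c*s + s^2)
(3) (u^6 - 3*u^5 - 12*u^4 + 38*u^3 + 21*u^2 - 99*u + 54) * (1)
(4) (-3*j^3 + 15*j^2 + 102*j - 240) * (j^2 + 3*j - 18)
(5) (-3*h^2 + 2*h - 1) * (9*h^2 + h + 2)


(1) = 5.4096*r^5 - 14.7176*r^4 + 10.7006*r^3 - 9.027*r^2 + 3.6368*r - 0.5811
(2) = 40*c^4*s^2 + 40*c^4*s - 10*c^3*s^3 - 10*c^3*s^2 - 25*c^2*s^4 - 25*c^2*s^3 - 5*c*s^5 - 5*c*s^4
(3) = u^6 - 3*u^5 - 12*u^4 + 38*u^3 + 21*u^2 - 99*u + 54
(4) = -3*j^5 + 6*j^4 + 201*j^3 - 204*j^2 - 2556*j + 4320
(5) = -27*h^4 + 15*h^3 - 13*h^2 + 3*h - 2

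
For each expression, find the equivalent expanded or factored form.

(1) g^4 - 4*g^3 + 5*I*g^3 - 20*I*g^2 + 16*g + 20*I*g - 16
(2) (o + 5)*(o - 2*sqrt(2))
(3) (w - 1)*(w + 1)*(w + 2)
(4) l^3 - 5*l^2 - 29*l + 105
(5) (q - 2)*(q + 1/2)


(1) = (g - 2)^2*(g + I)*(g + 4*I)
(2) = o^2 - 2*sqrt(2)*o + 5*o - 10*sqrt(2)
(3) = w^3 + 2*w^2 - w - 2
(4) = (l - 7)*(l - 3)*(l + 5)
(5) = q^2 - 3*q/2 - 1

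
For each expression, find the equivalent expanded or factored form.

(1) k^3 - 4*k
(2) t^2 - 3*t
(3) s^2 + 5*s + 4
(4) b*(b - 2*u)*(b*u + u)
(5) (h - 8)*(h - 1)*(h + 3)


(1) = k*(k - 2)*(k + 2)
(2) = t*(t - 3)
(3) = (s + 1)*(s + 4)
(4) = b^3*u - 2*b^2*u^2 + b^2*u - 2*b*u^2
(5) = h^3 - 6*h^2 - 19*h + 24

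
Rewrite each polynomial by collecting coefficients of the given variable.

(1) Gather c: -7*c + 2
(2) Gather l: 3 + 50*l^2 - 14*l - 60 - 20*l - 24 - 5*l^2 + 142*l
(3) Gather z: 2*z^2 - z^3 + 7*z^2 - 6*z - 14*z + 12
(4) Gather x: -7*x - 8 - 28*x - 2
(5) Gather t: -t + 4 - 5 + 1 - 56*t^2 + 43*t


(1) = 2 - 7*c
(2) = 45*l^2 + 108*l - 81
(3) = -z^3 + 9*z^2 - 20*z + 12
(4) = -35*x - 10
(5) = -56*t^2 + 42*t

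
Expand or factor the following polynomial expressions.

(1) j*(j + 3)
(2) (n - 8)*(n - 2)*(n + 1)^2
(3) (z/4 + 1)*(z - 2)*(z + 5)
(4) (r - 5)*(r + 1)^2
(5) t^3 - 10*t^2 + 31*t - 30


(1) = j^2 + 3*j
(2) = n^4 - 8*n^3 - 3*n^2 + 22*n + 16
(3) = z^3/4 + 7*z^2/4 + z/2 - 10
(4) = r^3 - 3*r^2 - 9*r - 5
(5) = (t - 5)*(t - 3)*(t - 2)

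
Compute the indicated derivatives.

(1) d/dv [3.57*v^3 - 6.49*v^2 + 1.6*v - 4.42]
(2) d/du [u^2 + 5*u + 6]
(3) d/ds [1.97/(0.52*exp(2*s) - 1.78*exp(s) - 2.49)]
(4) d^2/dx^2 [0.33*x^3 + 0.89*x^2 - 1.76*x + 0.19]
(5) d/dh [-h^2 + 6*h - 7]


(1) = 10.71*v^2 - 12.98*v + 1.6
(2) = 2*u + 5
(3) = (3.5066 - 2.0488*exp(s))*exp(s)/(-0.52*exp(2*s) + 1.78*exp(s) + 2.49)^2
(4) = 1.98*x + 1.78
(5) = 6 - 2*h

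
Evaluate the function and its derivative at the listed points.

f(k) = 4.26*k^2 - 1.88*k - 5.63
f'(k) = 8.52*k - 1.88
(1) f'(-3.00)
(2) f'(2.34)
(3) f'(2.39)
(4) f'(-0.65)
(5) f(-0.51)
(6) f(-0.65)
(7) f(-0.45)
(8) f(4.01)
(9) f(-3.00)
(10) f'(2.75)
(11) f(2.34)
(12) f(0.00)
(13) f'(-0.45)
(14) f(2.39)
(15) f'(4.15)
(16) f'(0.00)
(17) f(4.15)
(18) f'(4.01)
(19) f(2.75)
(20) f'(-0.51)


(1) = -27.44
(2) = 18.06
(3) = 18.48
(4) = -7.42
(5) = -3.56
(6) = -2.61
(7) = -3.92
(8) = 55.33
(9) = 38.35
(10) = 21.55
(11) = 13.30
(12) = -5.63
(13) = -5.71
(14) = 14.21
(15) = 33.48
(16) = -1.88
(17) = 59.94
(18) = 32.29
(19) = 21.42
(20) = -6.23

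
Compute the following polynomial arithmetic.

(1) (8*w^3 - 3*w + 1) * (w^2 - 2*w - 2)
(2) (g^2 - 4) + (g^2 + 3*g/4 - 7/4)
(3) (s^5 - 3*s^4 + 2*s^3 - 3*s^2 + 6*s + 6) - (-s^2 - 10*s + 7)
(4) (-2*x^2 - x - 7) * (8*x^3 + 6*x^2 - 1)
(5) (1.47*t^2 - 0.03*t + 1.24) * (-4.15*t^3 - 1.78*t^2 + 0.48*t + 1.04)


(1) = 8*w^5 - 16*w^4 - 19*w^3 + 7*w^2 + 4*w - 2
(2) = 2*g^2 + 3*g/4 - 23/4
(3) = s^5 - 3*s^4 + 2*s^3 - 2*s^2 + 16*s - 1
(4) = -16*x^5 - 20*x^4 - 62*x^3 - 40*x^2 + x + 7
(5) = -6.1005*t^5 - 2.4921*t^4 - 4.387*t^3 - 0.6928*t^2 + 0.564*t + 1.2896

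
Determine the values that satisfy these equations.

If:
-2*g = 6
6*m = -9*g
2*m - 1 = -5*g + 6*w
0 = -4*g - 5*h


Then:
g = -3
h = 12/5
m = 9/2
w = -7/6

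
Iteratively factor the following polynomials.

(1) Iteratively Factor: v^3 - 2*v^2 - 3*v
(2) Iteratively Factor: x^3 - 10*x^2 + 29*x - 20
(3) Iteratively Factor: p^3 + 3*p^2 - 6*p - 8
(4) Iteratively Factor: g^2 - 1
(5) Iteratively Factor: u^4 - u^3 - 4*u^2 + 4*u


(1) = (v)*(v^2 - 2*v - 3) = v*(v + 1)*(v - 3)
(2) = (x - 5)*(x^2 - 5*x + 4) = (x - 5)*(x - 1)*(x - 4)
(3) = (p + 1)*(p^2 + 2*p - 8) = (p - 2)*(p + 1)*(p + 4)
(4) = (g - 1)*(g + 1)
(5) = (u - 2)*(u^3 + u^2 - 2*u) = u*(u - 2)*(u^2 + u - 2) = u*(u - 2)*(u + 2)*(u - 1)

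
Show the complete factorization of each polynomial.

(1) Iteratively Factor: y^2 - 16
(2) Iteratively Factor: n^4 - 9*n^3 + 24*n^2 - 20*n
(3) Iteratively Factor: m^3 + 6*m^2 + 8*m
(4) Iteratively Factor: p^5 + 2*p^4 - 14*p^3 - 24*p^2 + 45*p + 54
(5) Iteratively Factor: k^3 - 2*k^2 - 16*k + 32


(1) = (y + 4)*(y - 4)
(2) = (n)*(n^3 - 9*n^2 + 24*n - 20) = n*(n - 2)*(n^2 - 7*n + 10) = n*(n - 5)*(n - 2)*(n - 2)
(3) = (m)*(m^2 + 6*m + 8) = m*(m + 4)*(m + 2)
(4) = (p - 2)*(p^4 + 4*p^3 - 6*p^2 - 36*p - 27) = (p - 3)*(p - 2)*(p^3 + 7*p^2 + 15*p + 9) = (p - 3)*(p - 2)*(p + 3)*(p^2 + 4*p + 3) = (p - 3)*(p - 2)*(p + 3)^2*(p + 1)
(5) = (k - 4)*(k^2 + 2*k - 8) = (k - 4)*(k + 4)*(k - 2)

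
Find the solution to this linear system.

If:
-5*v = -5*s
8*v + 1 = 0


Then:
s = -1/8
v = -1/8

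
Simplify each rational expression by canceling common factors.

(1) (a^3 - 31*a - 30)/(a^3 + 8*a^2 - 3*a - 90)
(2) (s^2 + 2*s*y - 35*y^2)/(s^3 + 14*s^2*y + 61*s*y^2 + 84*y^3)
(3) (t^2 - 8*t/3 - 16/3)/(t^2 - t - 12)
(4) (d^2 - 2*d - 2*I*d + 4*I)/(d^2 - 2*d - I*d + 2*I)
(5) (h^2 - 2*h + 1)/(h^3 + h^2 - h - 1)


(1) = (a^2 - 5*a - 6)/(a^2 + 3*a - 18)
(2) = (s - 5*y)/(s^2 + 7*s*y + 12*y^2)
(3) = (3*t + 4)/(3*t + 9)
(4) = (d - 2*I)/(d - I)
(5) = (h - 1)/(h^2 + 2*h + 1)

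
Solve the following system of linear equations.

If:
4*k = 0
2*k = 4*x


Then:
k = 0
x = 0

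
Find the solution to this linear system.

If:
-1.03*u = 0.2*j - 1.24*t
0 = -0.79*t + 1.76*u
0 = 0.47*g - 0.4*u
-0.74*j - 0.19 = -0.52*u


Then:
g = -0.03
j = -0.28
t = -0.07
u = -0.03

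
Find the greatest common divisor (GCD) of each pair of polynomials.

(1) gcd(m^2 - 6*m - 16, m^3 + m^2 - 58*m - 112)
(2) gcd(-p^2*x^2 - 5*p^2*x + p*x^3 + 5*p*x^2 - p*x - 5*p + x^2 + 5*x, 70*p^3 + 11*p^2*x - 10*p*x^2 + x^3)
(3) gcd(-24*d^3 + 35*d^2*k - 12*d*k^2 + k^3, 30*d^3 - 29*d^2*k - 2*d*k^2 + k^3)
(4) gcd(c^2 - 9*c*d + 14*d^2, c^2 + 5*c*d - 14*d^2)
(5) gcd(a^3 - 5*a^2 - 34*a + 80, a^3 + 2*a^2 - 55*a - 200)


(1) = gcd((m - 8)*(m + 2), (m - 8)*(m + 2)*(m + 7)) = m^2 - 6*m - 16
(2) = 1
(3) = d - k
(4) = gcd((c - 7*d)*(c - 2*d), (c - 2*d)*(c + 7*d)) = c - 2*d
(5) = a^2 - 3*a - 40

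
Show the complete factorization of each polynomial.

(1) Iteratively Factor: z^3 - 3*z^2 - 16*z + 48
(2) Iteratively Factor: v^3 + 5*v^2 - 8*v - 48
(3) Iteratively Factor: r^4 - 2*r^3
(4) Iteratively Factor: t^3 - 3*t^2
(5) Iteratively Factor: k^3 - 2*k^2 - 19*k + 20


(1) = (z - 4)*(z^2 + z - 12) = (z - 4)*(z + 4)*(z - 3)
(2) = (v + 4)*(v^2 + v - 12) = (v + 4)^2*(v - 3)
(3) = (r - 2)*(r^3) = r*(r - 2)*(r^2) = r^2*(r - 2)*(r)
(4) = (t)*(t^2 - 3*t) = t^2*(t - 3)
(5) = (k - 5)*(k^2 + 3*k - 4) = (k - 5)*(k - 1)*(k + 4)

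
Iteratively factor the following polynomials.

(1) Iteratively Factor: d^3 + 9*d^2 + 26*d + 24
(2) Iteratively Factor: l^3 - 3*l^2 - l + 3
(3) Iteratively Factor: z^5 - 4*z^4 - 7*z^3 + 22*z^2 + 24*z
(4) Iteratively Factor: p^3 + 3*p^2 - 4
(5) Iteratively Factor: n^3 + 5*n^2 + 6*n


(1) = (d + 4)*(d^2 + 5*d + 6) = (d + 3)*(d + 4)*(d + 2)
(2) = (l - 3)*(l^2 - 1) = (l - 3)*(l - 1)*(l + 1)
(3) = (z - 3)*(z^4 - z^3 - 10*z^2 - 8*z) = (z - 4)*(z - 3)*(z^3 + 3*z^2 + 2*z) = z*(z - 4)*(z - 3)*(z^2 + 3*z + 2) = z*(z - 4)*(z - 3)*(z + 1)*(z + 2)
(4) = (p + 2)*(p^2 + p - 2) = (p + 2)^2*(p - 1)
(5) = (n + 3)*(n^2 + 2*n) = n*(n + 3)*(n + 2)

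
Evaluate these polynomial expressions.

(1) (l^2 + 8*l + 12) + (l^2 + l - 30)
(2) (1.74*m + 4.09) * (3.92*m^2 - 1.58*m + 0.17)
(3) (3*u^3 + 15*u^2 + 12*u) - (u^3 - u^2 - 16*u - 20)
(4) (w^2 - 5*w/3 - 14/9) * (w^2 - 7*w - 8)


(1) = 2*l^2 + 9*l - 18
(2) = 6.8208*m^3 + 13.2836*m^2 - 6.1664*m + 0.6953
(3) = 2*u^3 + 16*u^2 + 28*u + 20
(4) = w^4 - 26*w^3/3 + 19*w^2/9 + 218*w/9 + 112/9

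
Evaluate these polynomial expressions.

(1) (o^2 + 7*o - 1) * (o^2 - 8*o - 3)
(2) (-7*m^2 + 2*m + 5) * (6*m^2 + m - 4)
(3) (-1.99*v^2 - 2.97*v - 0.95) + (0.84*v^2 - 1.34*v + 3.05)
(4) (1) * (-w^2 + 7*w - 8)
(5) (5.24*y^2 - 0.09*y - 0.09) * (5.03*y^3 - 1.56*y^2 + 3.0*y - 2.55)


(1) = o^4 - o^3 - 60*o^2 - 13*o + 3
(2) = -42*m^4 + 5*m^3 + 60*m^2 - 3*m - 20
(3) = -1.15*v^2 - 4.31*v + 2.1
(4) = -w^2 + 7*w - 8
(5) = 26.3572*y^5 - 8.6271*y^4 + 15.4077*y^3 - 13.4916*y^2 - 0.0405*y + 0.2295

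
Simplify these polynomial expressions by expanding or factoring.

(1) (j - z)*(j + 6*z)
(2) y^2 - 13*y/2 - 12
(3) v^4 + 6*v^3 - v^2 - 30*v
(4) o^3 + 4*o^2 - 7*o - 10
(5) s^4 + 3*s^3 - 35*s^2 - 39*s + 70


(1) = j^2 + 5*j*z - 6*z^2
(2) = (y - 8)*(y + 3/2)
(3) = v*(v - 2)*(v + 3)*(v + 5)
(4) = (o - 2)*(o + 1)*(o + 5)
(5) = (s - 5)*(s - 1)*(s + 2)*(s + 7)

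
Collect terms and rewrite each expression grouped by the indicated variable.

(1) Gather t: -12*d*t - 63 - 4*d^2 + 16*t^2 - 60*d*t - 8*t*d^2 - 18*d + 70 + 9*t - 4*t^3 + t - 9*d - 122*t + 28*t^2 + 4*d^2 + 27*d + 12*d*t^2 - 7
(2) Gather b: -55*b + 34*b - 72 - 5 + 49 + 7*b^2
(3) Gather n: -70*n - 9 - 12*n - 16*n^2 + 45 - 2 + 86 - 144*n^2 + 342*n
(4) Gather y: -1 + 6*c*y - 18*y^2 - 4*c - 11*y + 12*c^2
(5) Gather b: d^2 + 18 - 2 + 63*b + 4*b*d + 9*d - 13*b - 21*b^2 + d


(1) = -4*t^3 + t^2*(12*d + 44) + t*(-8*d^2 - 72*d - 112)
(2) = 7*b^2 - 21*b - 28
(3) = -160*n^2 + 260*n + 120
(4) = 12*c^2 - 4*c - 18*y^2 + y*(6*c - 11) - 1
(5) = -21*b^2 + b*(4*d + 50) + d^2 + 10*d + 16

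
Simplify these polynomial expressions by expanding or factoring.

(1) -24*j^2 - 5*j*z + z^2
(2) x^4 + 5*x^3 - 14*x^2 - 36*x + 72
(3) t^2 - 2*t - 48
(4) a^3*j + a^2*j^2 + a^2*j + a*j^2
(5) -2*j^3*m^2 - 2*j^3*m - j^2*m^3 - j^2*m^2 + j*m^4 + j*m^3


(1) = (-8*j + z)*(3*j + z)
(2) = (x - 2)^2*(x + 3)*(x + 6)
(3) = (t - 8)*(t + 6)
(4) = a*(a + j)*(a*j + j)
(5) = m*(-2*j + m)*(j + m)*(j*m + j)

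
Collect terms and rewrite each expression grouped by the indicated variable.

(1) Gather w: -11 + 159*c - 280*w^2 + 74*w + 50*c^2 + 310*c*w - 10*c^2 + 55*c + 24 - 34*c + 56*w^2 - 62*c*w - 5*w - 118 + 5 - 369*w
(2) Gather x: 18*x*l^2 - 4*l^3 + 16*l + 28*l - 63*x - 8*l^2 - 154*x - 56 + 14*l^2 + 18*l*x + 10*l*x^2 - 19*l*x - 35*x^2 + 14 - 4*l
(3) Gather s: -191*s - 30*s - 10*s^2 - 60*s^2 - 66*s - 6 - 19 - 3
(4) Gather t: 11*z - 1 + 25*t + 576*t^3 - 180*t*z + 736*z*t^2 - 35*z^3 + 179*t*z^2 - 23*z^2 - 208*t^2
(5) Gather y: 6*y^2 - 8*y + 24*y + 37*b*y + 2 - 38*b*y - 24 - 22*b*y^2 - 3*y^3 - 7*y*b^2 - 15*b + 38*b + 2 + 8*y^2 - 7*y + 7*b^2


(1) = 40*c^2 + 180*c - 224*w^2 + w*(248*c - 300) - 100
(2) = -4*l^3 + 6*l^2 + 40*l + x^2*(10*l - 35) + x*(18*l^2 - l - 217) - 42
(3) = -70*s^2 - 287*s - 28
(4) = 576*t^3 + t^2*(736*z - 208) + t*(179*z^2 - 180*z + 25) - 35*z^3 - 23*z^2 + 11*z - 1
(5) = 7*b^2 + 23*b - 3*y^3 + y^2*(14 - 22*b) + y*(-7*b^2 - b + 9) - 20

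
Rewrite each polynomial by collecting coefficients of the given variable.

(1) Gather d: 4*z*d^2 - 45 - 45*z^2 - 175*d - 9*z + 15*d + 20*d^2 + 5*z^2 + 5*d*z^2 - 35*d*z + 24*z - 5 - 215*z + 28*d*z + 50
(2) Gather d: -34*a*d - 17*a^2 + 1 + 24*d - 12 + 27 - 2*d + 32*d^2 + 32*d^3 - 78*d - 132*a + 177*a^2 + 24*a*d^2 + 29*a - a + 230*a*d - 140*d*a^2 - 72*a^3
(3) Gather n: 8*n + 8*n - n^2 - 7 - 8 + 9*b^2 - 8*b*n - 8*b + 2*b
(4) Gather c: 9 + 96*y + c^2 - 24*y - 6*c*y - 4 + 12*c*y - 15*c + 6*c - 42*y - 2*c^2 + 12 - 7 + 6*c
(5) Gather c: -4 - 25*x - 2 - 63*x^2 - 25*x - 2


(1) = d^2*(4*z + 20) + d*(5*z^2 - 7*z - 160) - 40*z^2 - 200*z
(2) = -72*a^3 + 160*a^2 - 104*a + 32*d^3 + d^2*(24*a + 32) + d*(-140*a^2 + 196*a - 56) + 16
(3) = 9*b^2 - 6*b - n^2 + n*(16 - 8*b) - 15
(4) = -c^2 + c*(6*y - 3) + 30*y + 10
(5) = -63*x^2 - 50*x - 8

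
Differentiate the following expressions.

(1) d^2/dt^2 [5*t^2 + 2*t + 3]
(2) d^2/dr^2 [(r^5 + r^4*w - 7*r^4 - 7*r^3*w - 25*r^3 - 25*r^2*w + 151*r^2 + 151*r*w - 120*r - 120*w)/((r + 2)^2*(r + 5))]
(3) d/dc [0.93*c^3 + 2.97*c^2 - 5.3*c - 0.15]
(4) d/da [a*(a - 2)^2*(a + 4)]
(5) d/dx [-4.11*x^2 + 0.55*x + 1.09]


(1) = 10
(2) = 2*(r^4 + 8*r^3 + 24*r^2 + 95*r*w - 308*r - 260*w + 236)/(r^4 + 8*r^3 + 24*r^2 + 32*r + 16)
(3) = 2.79*c^2 + 5.94*c - 5.3
(4) = 4*a^3 - 24*a + 16
(5) = 0.55 - 8.22*x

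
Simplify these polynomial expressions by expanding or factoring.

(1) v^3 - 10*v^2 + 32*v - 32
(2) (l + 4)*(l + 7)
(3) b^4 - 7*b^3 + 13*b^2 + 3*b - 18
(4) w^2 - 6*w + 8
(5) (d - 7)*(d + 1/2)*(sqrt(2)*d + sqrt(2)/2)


(1) = (v - 4)^2*(v - 2)
(2) = l^2 + 11*l + 28
(3) = (b - 3)^2*(b - 2)*(b + 1)
(4) = (w - 4)*(w - 2)
(5) = sqrt(2)*d^3 - 6*sqrt(2)*d^2 - 27*sqrt(2)*d/4 - 7*sqrt(2)/4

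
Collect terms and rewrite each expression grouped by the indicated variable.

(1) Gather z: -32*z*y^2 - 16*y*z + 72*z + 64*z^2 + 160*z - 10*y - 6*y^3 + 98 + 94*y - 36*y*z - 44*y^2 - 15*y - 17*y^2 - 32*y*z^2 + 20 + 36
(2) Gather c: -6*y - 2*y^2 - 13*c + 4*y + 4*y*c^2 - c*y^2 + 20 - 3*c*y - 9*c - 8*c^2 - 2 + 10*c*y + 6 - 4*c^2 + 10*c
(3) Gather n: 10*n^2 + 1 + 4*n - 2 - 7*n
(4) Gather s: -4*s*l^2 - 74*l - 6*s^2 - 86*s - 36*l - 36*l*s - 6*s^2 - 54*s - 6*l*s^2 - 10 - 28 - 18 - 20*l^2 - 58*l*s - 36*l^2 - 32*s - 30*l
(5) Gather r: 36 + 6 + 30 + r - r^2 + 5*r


(1) = -6*y^3 - 61*y^2 + 69*y + z^2*(64 - 32*y) + z*(-32*y^2 - 52*y + 232) + 154
(2) = c^2*(4*y - 12) + c*(-y^2 + 7*y - 12) - 2*y^2 - 2*y + 24
(3) = 10*n^2 - 3*n - 1
(4) = -56*l^2 - 140*l + s^2*(-6*l - 12) + s*(-4*l^2 - 94*l - 172) - 56
(5) = -r^2 + 6*r + 72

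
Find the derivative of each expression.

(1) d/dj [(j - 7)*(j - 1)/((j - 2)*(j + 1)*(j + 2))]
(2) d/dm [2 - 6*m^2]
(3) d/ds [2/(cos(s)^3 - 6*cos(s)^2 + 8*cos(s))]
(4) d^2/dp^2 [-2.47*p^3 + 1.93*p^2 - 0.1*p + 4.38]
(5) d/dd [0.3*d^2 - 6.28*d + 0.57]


(1) = (-j^4 + 16*j^3 - 17*j^2 - 22*j + 60)/(j^6 + 2*j^5 - 7*j^4 - 16*j^3 + 8*j^2 + 32*j + 16)
(2) = -12*m
(3) = 2*(3*sin(s) + 8*sin(s)/cos(s)^2 - 12*tan(s))/((cos(s) - 4)^2*(cos(s) - 2)^2)
(4) = 3.86 - 14.82*p
(5) = 0.6*d - 6.28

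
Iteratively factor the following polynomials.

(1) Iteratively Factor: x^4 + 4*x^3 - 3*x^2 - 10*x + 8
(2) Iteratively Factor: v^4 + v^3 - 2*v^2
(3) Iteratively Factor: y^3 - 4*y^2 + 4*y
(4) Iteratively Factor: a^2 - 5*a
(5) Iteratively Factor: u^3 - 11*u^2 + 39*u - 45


(1) = (x + 2)*(x^3 + 2*x^2 - 7*x + 4) = (x - 1)*(x + 2)*(x^2 + 3*x - 4) = (x - 1)^2*(x + 2)*(x + 4)
(2) = (v)*(v^3 + v^2 - 2*v) = v*(v + 2)*(v^2 - v) = v^2*(v + 2)*(v - 1)
(3) = (y - 2)*(y^2 - 2*y) = (y - 2)^2*(y)
(4) = (a - 5)*(a)
(5) = (u - 3)*(u^2 - 8*u + 15) = (u - 3)^2*(u - 5)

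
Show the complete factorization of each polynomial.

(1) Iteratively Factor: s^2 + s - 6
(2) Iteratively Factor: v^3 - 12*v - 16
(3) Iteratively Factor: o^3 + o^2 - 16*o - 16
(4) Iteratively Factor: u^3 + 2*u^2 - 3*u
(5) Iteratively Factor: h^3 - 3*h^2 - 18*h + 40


(1) = (s - 2)*(s + 3)
(2) = (v + 2)*(v^2 - 2*v - 8) = (v + 2)^2*(v - 4)
(3) = (o - 4)*(o^2 + 5*o + 4) = (o - 4)*(o + 4)*(o + 1)
(4) = (u)*(u^2 + 2*u - 3) = u*(u - 1)*(u + 3)
(5) = (h + 4)*(h^2 - 7*h + 10) = (h - 5)*(h + 4)*(h - 2)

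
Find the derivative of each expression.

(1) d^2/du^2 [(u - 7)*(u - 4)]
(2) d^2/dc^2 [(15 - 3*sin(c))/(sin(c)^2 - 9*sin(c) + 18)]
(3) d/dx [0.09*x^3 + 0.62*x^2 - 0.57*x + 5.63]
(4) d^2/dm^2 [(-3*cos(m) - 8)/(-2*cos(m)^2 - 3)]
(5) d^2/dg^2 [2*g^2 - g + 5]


(1) = 2
(2) = 3*(sin(c)^5 - 11*sin(c)^4 + 25*sin(c)^3 + 147*sin(c)^2 - 648*sin(c) + 306)/(sin(c)^2 - 9*sin(c) + 18)^3
(3) = 0.27*x^2 + 1.24*x - 0.57
(4) = (-128*(1 - cos(m)^2)^2 - 12*cos(m)^5 + 132*cos(m)^3 + 128*cos(m)^2 - 135*cos(m) + 32)/(2*cos(m)^2 + 3)^3
(5) = 4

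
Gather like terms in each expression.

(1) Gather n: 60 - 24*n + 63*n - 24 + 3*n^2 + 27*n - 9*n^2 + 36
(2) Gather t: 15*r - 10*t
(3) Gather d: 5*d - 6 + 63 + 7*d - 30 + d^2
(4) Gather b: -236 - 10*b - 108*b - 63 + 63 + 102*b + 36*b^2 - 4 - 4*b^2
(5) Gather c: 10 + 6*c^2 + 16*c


(1) = -6*n^2 + 66*n + 72
(2) = 15*r - 10*t
(3) = d^2 + 12*d + 27
(4) = 32*b^2 - 16*b - 240
(5) = 6*c^2 + 16*c + 10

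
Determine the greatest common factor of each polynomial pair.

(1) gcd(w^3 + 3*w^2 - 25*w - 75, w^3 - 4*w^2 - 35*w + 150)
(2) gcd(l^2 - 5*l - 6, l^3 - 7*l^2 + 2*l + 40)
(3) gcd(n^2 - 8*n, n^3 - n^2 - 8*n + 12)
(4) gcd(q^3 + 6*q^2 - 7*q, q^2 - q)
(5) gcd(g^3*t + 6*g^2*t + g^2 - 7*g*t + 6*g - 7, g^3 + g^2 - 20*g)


(1) = w - 5
(2) = 1
(3) = gcd(n*(n - 8), (n - 2)^2*(n + 3)) = 1
(4) = q^2 - q
(5) = 1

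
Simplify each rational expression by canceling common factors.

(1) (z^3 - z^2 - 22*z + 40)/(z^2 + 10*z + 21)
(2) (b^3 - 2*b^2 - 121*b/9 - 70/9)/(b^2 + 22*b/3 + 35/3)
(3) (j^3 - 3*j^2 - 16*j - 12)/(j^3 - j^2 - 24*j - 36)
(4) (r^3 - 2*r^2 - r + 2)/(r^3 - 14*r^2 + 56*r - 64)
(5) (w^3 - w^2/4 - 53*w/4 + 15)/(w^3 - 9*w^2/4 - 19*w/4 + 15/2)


(1) = (z^3 - z^2 - 22*z + 40)/(z^2 + 10*z + 21)
(2) = (3*b^2 - 13*b - 10)/(3*b + 15)
(3) = (j + 1)/(j + 3)
(4) = (r^2 - 1)/(r^2 - 12*r + 32)
(5) = (w + 4)/(w + 2)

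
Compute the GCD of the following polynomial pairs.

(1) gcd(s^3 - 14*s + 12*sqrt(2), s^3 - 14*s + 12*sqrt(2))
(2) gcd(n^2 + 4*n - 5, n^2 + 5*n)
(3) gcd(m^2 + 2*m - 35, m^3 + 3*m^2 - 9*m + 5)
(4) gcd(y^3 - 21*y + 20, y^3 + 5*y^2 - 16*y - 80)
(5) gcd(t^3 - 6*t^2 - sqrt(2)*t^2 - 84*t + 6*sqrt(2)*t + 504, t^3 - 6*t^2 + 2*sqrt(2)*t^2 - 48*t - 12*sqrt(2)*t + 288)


(1) = s^3 - 14*s + 12*sqrt(2)
(2) = n + 5
(3) = 1
(4) = y^2 + y - 20
(5) = t^2 + t*(-6 + 6*sqrt(2)) - 36*sqrt(2)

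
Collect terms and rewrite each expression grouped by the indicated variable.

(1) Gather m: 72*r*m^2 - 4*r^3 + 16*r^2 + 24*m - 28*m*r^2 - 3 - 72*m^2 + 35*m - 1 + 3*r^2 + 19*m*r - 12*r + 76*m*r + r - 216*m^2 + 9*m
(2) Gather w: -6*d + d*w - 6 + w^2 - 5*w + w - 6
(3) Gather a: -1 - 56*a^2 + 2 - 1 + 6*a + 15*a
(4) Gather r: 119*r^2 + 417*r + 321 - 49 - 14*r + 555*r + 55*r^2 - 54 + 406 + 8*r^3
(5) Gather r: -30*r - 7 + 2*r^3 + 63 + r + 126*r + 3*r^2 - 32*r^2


(1) = m^2*(72*r - 288) + m*(-28*r^2 + 95*r + 68) - 4*r^3 + 19*r^2 - 11*r - 4
(2) = -6*d + w^2 + w*(d - 4) - 12
(3) = -56*a^2 + 21*a
(4) = 8*r^3 + 174*r^2 + 958*r + 624
(5) = 2*r^3 - 29*r^2 + 97*r + 56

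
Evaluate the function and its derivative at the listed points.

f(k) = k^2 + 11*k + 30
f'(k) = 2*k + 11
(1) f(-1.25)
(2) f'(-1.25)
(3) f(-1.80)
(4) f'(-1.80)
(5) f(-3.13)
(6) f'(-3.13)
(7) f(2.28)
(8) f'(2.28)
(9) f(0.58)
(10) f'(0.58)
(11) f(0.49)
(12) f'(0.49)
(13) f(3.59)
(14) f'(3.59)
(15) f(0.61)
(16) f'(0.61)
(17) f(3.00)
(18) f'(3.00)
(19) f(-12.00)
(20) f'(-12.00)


(1) = 17.81
(2) = 8.50
(3) = 13.44
(4) = 7.40
(5) = 5.37
(6) = 4.74
(7) = 60.28
(8) = 15.56
(9) = 36.72
(10) = 12.16
(11) = 35.63
(12) = 11.98
(13) = 82.38
(14) = 18.18
(15) = 37.08
(16) = 12.22
(17) = 72.00
(18) = 17.00
(19) = 42.00
(20) = -13.00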